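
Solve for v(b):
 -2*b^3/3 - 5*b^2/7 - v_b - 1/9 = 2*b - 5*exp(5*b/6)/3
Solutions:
 v(b) = C1 - b^4/6 - 5*b^3/21 - b^2 - b/9 + 2*exp(5*b/6)


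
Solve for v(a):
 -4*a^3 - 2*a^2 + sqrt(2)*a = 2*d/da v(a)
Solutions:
 v(a) = C1 - a^4/2 - a^3/3 + sqrt(2)*a^2/4


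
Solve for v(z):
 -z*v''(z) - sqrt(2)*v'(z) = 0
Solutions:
 v(z) = C1 + C2*z^(1 - sqrt(2))


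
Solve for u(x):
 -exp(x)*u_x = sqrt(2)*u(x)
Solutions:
 u(x) = C1*exp(sqrt(2)*exp(-x))


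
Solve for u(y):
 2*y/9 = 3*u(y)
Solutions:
 u(y) = 2*y/27


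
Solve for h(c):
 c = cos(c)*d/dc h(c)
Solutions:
 h(c) = C1 + Integral(c/cos(c), c)


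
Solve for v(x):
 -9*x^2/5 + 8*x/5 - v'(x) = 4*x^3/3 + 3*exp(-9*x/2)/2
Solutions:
 v(x) = C1 - x^4/3 - 3*x^3/5 + 4*x^2/5 + exp(-9*x/2)/3


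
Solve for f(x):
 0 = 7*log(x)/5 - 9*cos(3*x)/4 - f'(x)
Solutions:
 f(x) = C1 + 7*x*log(x)/5 - 7*x/5 - 3*sin(3*x)/4


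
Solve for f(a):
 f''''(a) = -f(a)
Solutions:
 f(a) = (C1*sin(sqrt(2)*a/2) + C2*cos(sqrt(2)*a/2))*exp(-sqrt(2)*a/2) + (C3*sin(sqrt(2)*a/2) + C4*cos(sqrt(2)*a/2))*exp(sqrt(2)*a/2)


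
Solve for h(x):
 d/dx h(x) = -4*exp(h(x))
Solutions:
 h(x) = log(1/(C1 + 4*x))


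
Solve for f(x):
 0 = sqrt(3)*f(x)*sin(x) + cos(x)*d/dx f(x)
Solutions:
 f(x) = C1*cos(x)^(sqrt(3))


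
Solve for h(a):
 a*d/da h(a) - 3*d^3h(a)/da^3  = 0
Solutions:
 h(a) = C1 + Integral(C2*airyai(3^(2/3)*a/3) + C3*airybi(3^(2/3)*a/3), a)


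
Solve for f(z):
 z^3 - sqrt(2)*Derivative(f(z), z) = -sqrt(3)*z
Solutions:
 f(z) = C1 + sqrt(2)*z^4/8 + sqrt(6)*z^2/4


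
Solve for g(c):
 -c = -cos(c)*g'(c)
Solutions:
 g(c) = C1 + Integral(c/cos(c), c)


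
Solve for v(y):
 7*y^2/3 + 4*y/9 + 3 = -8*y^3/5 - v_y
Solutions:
 v(y) = C1 - 2*y^4/5 - 7*y^3/9 - 2*y^2/9 - 3*y


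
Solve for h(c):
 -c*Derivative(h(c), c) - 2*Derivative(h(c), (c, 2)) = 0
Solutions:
 h(c) = C1 + C2*erf(c/2)


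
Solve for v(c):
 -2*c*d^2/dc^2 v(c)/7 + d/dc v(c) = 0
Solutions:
 v(c) = C1 + C2*c^(9/2)


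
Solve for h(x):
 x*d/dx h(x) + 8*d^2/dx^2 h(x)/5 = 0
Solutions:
 h(x) = C1 + C2*erf(sqrt(5)*x/4)


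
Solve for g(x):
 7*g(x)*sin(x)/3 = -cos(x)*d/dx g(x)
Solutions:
 g(x) = C1*cos(x)^(7/3)


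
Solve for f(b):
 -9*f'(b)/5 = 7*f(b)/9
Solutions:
 f(b) = C1*exp(-35*b/81)


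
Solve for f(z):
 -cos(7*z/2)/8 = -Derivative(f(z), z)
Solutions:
 f(z) = C1 + sin(7*z/2)/28


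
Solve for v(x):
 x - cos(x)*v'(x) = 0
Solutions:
 v(x) = C1 + Integral(x/cos(x), x)


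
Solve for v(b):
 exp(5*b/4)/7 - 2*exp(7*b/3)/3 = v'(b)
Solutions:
 v(b) = C1 + 4*exp(5*b/4)/35 - 2*exp(7*b/3)/7


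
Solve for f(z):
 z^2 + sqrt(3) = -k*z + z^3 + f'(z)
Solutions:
 f(z) = C1 + k*z^2/2 - z^4/4 + z^3/3 + sqrt(3)*z


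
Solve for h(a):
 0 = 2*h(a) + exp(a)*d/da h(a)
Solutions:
 h(a) = C1*exp(2*exp(-a))


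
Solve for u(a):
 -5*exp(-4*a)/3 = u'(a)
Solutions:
 u(a) = C1 + 5*exp(-4*a)/12


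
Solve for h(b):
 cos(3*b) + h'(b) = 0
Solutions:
 h(b) = C1 - sin(3*b)/3


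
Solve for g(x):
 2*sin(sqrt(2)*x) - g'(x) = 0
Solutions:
 g(x) = C1 - sqrt(2)*cos(sqrt(2)*x)


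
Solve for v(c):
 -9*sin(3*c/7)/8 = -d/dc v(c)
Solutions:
 v(c) = C1 - 21*cos(3*c/7)/8


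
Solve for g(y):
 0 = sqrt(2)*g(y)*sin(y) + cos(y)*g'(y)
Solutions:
 g(y) = C1*cos(y)^(sqrt(2))


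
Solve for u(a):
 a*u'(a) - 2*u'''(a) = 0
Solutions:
 u(a) = C1 + Integral(C2*airyai(2^(2/3)*a/2) + C3*airybi(2^(2/3)*a/2), a)


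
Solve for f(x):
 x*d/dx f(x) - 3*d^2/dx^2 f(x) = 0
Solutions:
 f(x) = C1 + C2*erfi(sqrt(6)*x/6)


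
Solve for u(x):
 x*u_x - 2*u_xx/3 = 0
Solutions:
 u(x) = C1 + C2*erfi(sqrt(3)*x/2)


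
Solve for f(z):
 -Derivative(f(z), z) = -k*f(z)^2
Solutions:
 f(z) = -1/(C1 + k*z)


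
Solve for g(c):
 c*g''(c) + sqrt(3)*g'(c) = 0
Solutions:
 g(c) = C1 + C2*c^(1 - sqrt(3))


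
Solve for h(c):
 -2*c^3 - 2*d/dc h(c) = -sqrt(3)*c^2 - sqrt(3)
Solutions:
 h(c) = C1 - c^4/4 + sqrt(3)*c^3/6 + sqrt(3)*c/2


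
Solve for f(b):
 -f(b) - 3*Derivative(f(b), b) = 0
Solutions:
 f(b) = C1*exp(-b/3)


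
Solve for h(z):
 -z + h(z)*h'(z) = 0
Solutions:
 h(z) = -sqrt(C1 + z^2)
 h(z) = sqrt(C1 + z^2)


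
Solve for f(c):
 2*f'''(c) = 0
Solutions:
 f(c) = C1 + C2*c + C3*c^2


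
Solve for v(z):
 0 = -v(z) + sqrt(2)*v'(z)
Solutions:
 v(z) = C1*exp(sqrt(2)*z/2)


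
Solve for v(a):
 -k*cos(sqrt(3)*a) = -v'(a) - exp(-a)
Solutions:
 v(a) = C1 + sqrt(3)*k*sin(sqrt(3)*a)/3 + exp(-a)


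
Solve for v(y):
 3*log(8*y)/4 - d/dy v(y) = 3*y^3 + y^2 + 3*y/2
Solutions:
 v(y) = C1 - 3*y^4/4 - y^3/3 - 3*y^2/4 + 3*y*log(y)/4 - 3*y/4 + 9*y*log(2)/4


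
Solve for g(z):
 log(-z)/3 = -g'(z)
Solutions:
 g(z) = C1 - z*log(-z)/3 + z/3


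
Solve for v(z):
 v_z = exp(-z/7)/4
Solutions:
 v(z) = C1 - 7*exp(-z/7)/4


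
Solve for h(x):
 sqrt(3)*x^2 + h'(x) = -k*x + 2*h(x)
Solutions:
 h(x) = C1*exp(2*x) + k*x/2 + k/4 + sqrt(3)*x^2/2 + sqrt(3)*x/2 + sqrt(3)/4


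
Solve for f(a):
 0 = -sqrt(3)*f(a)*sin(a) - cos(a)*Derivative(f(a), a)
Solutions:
 f(a) = C1*cos(a)^(sqrt(3))


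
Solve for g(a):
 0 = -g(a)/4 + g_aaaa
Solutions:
 g(a) = C1*exp(-sqrt(2)*a/2) + C2*exp(sqrt(2)*a/2) + C3*sin(sqrt(2)*a/2) + C4*cos(sqrt(2)*a/2)


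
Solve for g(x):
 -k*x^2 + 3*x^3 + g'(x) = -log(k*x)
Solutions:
 g(x) = C1 + k*x^3/3 - 3*x^4/4 - x*log(k*x) + x


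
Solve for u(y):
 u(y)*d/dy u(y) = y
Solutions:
 u(y) = -sqrt(C1 + y^2)
 u(y) = sqrt(C1 + y^2)


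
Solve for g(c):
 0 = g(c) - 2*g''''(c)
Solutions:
 g(c) = C1*exp(-2^(3/4)*c/2) + C2*exp(2^(3/4)*c/2) + C3*sin(2^(3/4)*c/2) + C4*cos(2^(3/4)*c/2)


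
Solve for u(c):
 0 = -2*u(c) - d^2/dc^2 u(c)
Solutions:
 u(c) = C1*sin(sqrt(2)*c) + C2*cos(sqrt(2)*c)


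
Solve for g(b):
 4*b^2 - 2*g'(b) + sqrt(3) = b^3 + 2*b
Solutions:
 g(b) = C1 - b^4/8 + 2*b^3/3 - b^2/2 + sqrt(3)*b/2


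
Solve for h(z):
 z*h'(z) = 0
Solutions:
 h(z) = C1


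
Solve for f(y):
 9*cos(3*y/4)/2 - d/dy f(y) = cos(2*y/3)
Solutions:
 f(y) = C1 - 3*sin(2*y/3)/2 + 6*sin(3*y/4)


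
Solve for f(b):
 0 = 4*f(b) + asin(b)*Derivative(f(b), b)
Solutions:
 f(b) = C1*exp(-4*Integral(1/asin(b), b))


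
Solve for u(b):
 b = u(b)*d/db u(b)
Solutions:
 u(b) = -sqrt(C1 + b^2)
 u(b) = sqrt(C1 + b^2)


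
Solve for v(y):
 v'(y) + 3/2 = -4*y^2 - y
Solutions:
 v(y) = C1 - 4*y^3/3 - y^2/2 - 3*y/2


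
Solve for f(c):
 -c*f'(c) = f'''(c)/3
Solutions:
 f(c) = C1 + Integral(C2*airyai(-3^(1/3)*c) + C3*airybi(-3^(1/3)*c), c)


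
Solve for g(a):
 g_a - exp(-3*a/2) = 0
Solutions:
 g(a) = C1 - 2*exp(-3*a/2)/3


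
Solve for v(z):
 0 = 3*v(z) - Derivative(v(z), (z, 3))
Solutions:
 v(z) = C3*exp(3^(1/3)*z) + (C1*sin(3^(5/6)*z/2) + C2*cos(3^(5/6)*z/2))*exp(-3^(1/3)*z/2)


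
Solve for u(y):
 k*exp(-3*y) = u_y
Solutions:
 u(y) = C1 - k*exp(-3*y)/3


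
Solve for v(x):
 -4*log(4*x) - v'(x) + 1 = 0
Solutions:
 v(x) = C1 - 4*x*log(x) - x*log(256) + 5*x


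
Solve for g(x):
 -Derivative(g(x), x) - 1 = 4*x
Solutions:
 g(x) = C1 - 2*x^2 - x


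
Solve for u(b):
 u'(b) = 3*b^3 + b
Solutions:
 u(b) = C1 + 3*b^4/4 + b^2/2


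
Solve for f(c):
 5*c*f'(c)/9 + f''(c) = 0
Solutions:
 f(c) = C1 + C2*erf(sqrt(10)*c/6)


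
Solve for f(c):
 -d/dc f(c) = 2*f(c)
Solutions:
 f(c) = C1*exp(-2*c)


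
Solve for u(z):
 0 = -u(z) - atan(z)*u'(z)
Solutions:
 u(z) = C1*exp(-Integral(1/atan(z), z))


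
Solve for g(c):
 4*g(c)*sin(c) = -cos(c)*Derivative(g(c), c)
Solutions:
 g(c) = C1*cos(c)^4


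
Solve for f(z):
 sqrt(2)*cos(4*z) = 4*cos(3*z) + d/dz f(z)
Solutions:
 f(z) = C1 - 4*sin(3*z)/3 + sqrt(2)*sin(4*z)/4


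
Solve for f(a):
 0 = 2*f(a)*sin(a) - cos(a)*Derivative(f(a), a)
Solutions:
 f(a) = C1/cos(a)^2


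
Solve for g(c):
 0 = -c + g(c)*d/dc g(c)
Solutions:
 g(c) = -sqrt(C1 + c^2)
 g(c) = sqrt(C1 + c^2)


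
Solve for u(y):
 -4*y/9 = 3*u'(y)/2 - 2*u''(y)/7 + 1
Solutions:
 u(y) = C1 + C2*exp(21*y/4) - 4*y^2/27 - 410*y/567


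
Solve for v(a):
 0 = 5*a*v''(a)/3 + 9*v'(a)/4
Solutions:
 v(a) = C1 + C2/a^(7/20)


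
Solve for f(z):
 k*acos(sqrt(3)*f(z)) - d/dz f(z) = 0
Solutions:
 Integral(1/acos(sqrt(3)*_y), (_y, f(z))) = C1 + k*z


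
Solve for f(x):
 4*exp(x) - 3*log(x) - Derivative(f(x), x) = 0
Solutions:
 f(x) = C1 - 3*x*log(x) + 3*x + 4*exp(x)


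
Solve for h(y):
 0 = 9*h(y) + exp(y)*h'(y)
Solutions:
 h(y) = C1*exp(9*exp(-y))


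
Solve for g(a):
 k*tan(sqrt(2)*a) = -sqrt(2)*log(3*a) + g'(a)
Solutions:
 g(a) = C1 + sqrt(2)*a*(log(a) - 1) + sqrt(2)*a*log(3) - sqrt(2)*k*log(cos(sqrt(2)*a))/2


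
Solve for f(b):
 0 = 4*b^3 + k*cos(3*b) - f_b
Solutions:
 f(b) = C1 + b^4 + k*sin(3*b)/3


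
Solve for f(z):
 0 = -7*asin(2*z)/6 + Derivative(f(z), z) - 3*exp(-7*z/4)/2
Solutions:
 f(z) = C1 + 7*z*asin(2*z)/6 + 7*sqrt(1 - 4*z^2)/12 - 6*exp(-7*z/4)/7


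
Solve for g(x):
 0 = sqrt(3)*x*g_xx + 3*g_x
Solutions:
 g(x) = C1 + C2*x^(1 - sqrt(3))


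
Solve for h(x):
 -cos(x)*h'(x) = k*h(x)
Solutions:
 h(x) = C1*exp(k*(log(sin(x) - 1) - log(sin(x) + 1))/2)


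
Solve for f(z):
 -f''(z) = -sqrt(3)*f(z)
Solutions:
 f(z) = C1*exp(-3^(1/4)*z) + C2*exp(3^(1/4)*z)


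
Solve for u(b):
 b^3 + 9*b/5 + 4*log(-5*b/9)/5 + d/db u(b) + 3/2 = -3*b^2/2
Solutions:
 u(b) = C1 - b^4/4 - b^3/2 - 9*b^2/10 - 4*b*log(-b)/5 + b*(-8*log(5) - 7 + 16*log(3))/10


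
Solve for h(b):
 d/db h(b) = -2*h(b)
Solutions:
 h(b) = C1*exp(-2*b)


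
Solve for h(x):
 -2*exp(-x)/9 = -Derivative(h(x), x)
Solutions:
 h(x) = C1 - 2*exp(-x)/9


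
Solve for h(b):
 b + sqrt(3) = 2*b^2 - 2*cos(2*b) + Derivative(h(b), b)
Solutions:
 h(b) = C1 - 2*b^3/3 + b^2/2 + sqrt(3)*b + sin(2*b)


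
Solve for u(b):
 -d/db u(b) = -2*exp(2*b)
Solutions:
 u(b) = C1 + exp(2*b)


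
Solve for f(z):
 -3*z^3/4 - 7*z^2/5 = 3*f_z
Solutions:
 f(z) = C1 - z^4/16 - 7*z^3/45


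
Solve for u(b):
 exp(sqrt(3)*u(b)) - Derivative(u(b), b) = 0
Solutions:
 u(b) = sqrt(3)*(2*log(-1/(C1 + b)) - log(3))/6


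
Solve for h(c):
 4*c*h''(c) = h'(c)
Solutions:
 h(c) = C1 + C2*c^(5/4)


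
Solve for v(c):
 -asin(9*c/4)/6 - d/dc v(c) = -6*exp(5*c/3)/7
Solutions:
 v(c) = C1 - c*asin(9*c/4)/6 - sqrt(16 - 81*c^2)/54 + 18*exp(5*c/3)/35


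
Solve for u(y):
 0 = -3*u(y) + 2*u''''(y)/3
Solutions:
 u(y) = C1*exp(-2^(3/4)*sqrt(3)*y/2) + C2*exp(2^(3/4)*sqrt(3)*y/2) + C3*sin(2^(3/4)*sqrt(3)*y/2) + C4*cos(2^(3/4)*sqrt(3)*y/2)


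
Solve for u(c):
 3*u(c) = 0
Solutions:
 u(c) = 0


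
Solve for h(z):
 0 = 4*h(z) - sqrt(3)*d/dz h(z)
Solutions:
 h(z) = C1*exp(4*sqrt(3)*z/3)


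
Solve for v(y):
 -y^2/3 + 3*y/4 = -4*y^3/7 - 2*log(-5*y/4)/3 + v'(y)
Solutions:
 v(y) = C1 + y^4/7 - y^3/9 + 3*y^2/8 + 2*y*log(-y)/3 + 2*y*(-2*log(2) - 1 + log(5))/3


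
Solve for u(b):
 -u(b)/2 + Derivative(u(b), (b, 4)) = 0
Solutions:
 u(b) = C1*exp(-2^(3/4)*b/2) + C2*exp(2^(3/4)*b/2) + C3*sin(2^(3/4)*b/2) + C4*cos(2^(3/4)*b/2)


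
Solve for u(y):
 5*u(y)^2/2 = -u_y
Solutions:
 u(y) = 2/(C1 + 5*y)


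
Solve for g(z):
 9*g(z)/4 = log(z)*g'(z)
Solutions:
 g(z) = C1*exp(9*li(z)/4)


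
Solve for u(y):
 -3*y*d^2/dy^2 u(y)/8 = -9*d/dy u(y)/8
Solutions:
 u(y) = C1 + C2*y^4


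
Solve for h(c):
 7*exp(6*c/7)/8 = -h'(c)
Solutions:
 h(c) = C1 - 49*exp(6*c/7)/48


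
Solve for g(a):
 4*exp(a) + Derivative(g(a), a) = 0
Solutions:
 g(a) = C1 - 4*exp(a)


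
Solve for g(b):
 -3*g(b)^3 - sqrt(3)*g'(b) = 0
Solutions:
 g(b) = -sqrt(2)*sqrt(-1/(C1 - sqrt(3)*b))/2
 g(b) = sqrt(2)*sqrt(-1/(C1 - sqrt(3)*b))/2


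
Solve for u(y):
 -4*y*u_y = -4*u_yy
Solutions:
 u(y) = C1 + C2*erfi(sqrt(2)*y/2)


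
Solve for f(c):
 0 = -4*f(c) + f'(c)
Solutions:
 f(c) = C1*exp(4*c)


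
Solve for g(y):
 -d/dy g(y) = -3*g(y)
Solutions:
 g(y) = C1*exp(3*y)


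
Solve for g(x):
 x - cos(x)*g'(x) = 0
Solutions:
 g(x) = C1 + Integral(x/cos(x), x)


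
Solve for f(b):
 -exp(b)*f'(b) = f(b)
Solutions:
 f(b) = C1*exp(exp(-b))


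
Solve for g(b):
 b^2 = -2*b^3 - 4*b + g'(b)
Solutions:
 g(b) = C1 + b^4/2 + b^3/3 + 2*b^2


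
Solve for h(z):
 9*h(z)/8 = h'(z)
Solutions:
 h(z) = C1*exp(9*z/8)


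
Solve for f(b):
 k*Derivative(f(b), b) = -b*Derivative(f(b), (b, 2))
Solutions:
 f(b) = C1 + b^(1 - re(k))*(C2*sin(log(b)*Abs(im(k))) + C3*cos(log(b)*im(k)))


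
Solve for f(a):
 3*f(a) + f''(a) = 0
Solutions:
 f(a) = C1*sin(sqrt(3)*a) + C2*cos(sqrt(3)*a)


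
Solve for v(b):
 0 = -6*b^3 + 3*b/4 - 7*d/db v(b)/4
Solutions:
 v(b) = C1 - 6*b^4/7 + 3*b^2/14


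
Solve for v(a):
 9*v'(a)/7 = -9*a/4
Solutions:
 v(a) = C1 - 7*a^2/8


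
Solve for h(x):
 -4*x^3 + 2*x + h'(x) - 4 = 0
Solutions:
 h(x) = C1 + x^4 - x^2 + 4*x


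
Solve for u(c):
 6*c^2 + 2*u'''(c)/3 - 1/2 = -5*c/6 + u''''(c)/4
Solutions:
 u(c) = C1 + C2*c + C3*c^2 + C4*exp(8*c/3) - 3*c^5/20 - c^4/3 - 3*c^3/8


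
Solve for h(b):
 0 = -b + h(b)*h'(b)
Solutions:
 h(b) = -sqrt(C1 + b^2)
 h(b) = sqrt(C1 + b^2)


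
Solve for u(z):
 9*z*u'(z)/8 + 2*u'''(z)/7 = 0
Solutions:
 u(z) = C1 + Integral(C2*airyai(-2^(2/3)*63^(1/3)*z/4) + C3*airybi(-2^(2/3)*63^(1/3)*z/4), z)


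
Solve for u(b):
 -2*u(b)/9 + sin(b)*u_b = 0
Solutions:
 u(b) = C1*(cos(b) - 1)^(1/9)/(cos(b) + 1)^(1/9)


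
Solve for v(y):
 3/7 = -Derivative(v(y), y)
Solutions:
 v(y) = C1 - 3*y/7


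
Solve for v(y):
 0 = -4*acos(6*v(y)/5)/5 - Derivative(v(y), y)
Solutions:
 Integral(1/acos(6*_y/5), (_y, v(y))) = C1 - 4*y/5


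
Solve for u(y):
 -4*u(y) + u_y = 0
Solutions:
 u(y) = C1*exp(4*y)


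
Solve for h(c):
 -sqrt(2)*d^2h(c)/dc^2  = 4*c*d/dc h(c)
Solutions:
 h(c) = C1 + C2*erf(2^(1/4)*c)


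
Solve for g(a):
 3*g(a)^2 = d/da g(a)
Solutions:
 g(a) = -1/(C1 + 3*a)


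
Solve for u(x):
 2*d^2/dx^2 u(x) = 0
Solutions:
 u(x) = C1 + C2*x


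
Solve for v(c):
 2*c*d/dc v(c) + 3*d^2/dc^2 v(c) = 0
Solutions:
 v(c) = C1 + C2*erf(sqrt(3)*c/3)


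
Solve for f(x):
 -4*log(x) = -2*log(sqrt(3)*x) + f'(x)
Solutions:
 f(x) = C1 - 2*x*log(x) + x*log(3) + 2*x


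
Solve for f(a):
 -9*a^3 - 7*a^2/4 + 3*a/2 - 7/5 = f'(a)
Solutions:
 f(a) = C1 - 9*a^4/4 - 7*a^3/12 + 3*a^2/4 - 7*a/5


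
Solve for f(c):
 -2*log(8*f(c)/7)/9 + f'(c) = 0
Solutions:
 -9*Integral(1/(log(_y) - log(7) + 3*log(2)), (_y, f(c)))/2 = C1 - c


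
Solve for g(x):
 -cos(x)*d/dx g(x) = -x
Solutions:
 g(x) = C1 + Integral(x/cos(x), x)


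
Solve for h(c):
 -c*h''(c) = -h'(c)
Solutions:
 h(c) = C1 + C2*c^2


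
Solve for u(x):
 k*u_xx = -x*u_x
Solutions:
 u(x) = C1 + C2*sqrt(k)*erf(sqrt(2)*x*sqrt(1/k)/2)


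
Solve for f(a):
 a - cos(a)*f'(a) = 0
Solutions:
 f(a) = C1 + Integral(a/cos(a), a)


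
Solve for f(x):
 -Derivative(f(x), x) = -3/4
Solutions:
 f(x) = C1 + 3*x/4


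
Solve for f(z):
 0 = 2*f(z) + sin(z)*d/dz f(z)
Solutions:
 f(z) = C1*(cos(z) + 1)/(cos(z) - 1)


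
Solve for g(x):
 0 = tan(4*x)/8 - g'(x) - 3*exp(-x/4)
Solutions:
 g(x) = C1 + log(tan(4*x)^2 + 1)/64 + 12*exp(-x/4)


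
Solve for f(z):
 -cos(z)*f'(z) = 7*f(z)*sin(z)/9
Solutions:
 f(z) = C1*cos(z)^(7/9)


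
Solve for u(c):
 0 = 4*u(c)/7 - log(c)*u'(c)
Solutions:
 u(c) = C1*exp(4*li(c)/7)


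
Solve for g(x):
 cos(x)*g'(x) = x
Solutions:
 g(x) = C1 + Integral(x/cos(x), x)


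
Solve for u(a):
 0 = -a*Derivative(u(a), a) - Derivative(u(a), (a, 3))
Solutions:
 u(a) = C1 + Integral(C2*airyai(-a) + C3*airybi(-a), a)


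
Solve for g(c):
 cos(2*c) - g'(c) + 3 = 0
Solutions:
 g(c) = C1 + 3*c + sin(2*c)/2


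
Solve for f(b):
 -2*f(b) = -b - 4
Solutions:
 f(b) = b/2 + 2


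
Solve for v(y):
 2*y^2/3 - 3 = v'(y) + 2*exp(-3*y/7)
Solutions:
 v(y) = C1 + 2*y^3/9 - 3*y + 14*exp(-3*y/7)/3


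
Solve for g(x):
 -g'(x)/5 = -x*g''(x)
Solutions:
 g(x) = C1 + C2*x^(6/5)


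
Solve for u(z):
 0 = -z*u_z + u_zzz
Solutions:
 u(z) = C1 + Integral(C2*airyai(z) + C3*airybi(z), z)


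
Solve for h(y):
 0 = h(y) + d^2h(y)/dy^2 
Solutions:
 h(y) = C1*sin(y) + C2*cos(y)


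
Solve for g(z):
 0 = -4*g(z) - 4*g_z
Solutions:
 g(z) = C1*exp(-z)


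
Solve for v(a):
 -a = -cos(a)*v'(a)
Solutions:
 v(a) = C1 + Integral(a/cos(a), a)


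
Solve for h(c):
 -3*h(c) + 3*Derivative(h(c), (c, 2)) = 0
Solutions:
 h(c) = C1*exp(-c) + C2*exp(c)


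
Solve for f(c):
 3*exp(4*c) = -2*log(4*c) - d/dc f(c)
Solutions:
 f(c) = C1 - 2*c*log(c) + 2*c*(1 - 2*log(2)) - 3*exp(4*c)/4


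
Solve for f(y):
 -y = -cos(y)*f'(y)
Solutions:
 f(y) = C1 + Integral(y/cos(y), y)


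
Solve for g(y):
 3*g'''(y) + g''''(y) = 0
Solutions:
 g(y) = C1 + C2*y + C3*y^2 + C4*exp(-3*y)


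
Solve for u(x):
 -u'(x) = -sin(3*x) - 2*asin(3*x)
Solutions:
 u(x) = C1 + 2*x*asin(3*x) + 2*sqrt(1 - 9*x^2)/3 - cos(3*x)/3


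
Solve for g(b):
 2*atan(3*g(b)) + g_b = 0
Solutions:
 Integral(1/atan(3*_y), (_y, g(b))) = C1 - 2*b


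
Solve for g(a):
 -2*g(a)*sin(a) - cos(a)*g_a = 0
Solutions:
 g(a) = C1*cos(a)^2


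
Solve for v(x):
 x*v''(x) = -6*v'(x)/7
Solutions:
 v(x) = C1 + C2*x^(1/7)


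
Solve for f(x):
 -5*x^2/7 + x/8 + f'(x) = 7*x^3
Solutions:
 f(x) = C1 + 7*x^4/4 + 5*x^3/21 - x^2/16


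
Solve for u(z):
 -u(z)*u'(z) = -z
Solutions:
 u(z) = -sqrt(C1 + z^2)
 u(z) = sqrt(C1 + z^2)


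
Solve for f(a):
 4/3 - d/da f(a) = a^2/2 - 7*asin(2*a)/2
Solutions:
 f(a) = C1 - a^3/6 + 7*a*asin(2*a)/2 + 4*a/3 + 7*sqrt(1 - 4*a^2)/4


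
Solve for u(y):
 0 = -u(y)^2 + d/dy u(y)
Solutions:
 u(y) = -1/(C1 + y)


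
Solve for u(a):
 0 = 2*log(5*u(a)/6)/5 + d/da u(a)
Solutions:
 5*Integral(1/(log(_y) - log(6) + log(5)), (_y, u(a)))/2 = C1 - a


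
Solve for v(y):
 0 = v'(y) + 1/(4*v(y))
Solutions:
 v(y) = -sqrt(C1 - 2*y)/2
 v(y) = sqrt(C1 - 2*y)/2


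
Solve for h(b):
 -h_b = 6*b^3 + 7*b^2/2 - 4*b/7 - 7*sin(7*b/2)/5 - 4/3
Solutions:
 h(b) = C1 - 3*b^4/2 - 7*b^3/6 + 2*b^2/7 + 4*b/3 - 2*cos(7*b/2)/5


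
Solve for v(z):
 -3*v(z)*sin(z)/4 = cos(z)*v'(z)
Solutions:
 v(z) = C1*cos(z)^(3/4)


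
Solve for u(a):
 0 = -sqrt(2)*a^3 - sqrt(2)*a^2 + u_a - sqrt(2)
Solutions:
 u(a) = C1 + sqrt(2)*a^4/4 + sqrt(2)*a^3/3 + sqrt(2)*a


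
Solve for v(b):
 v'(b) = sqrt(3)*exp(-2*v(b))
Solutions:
 v(b) = log(-sqrt(C1 + 2*sqrt(3)*b))
 v(b) = log(C1 + 2*sqrt(3)*b)/2


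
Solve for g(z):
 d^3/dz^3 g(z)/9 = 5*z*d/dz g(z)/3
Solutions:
 g(z) = C1 + Integral(C2*airyai(15^(1/3)*z) + C3*airybi(15^(1/3)*z), z)


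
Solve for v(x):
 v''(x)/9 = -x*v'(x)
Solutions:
 v(x) = C1 + C2*erf(3*sqrt(2)*x/2)


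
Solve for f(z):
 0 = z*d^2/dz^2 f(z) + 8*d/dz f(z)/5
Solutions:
 f(z) = C1 + C2/z^(3/5)


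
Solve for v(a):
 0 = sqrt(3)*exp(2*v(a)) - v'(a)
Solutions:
 v(a) = log(-sqrt(-1/(C1 + sqrt(3)*a))) - log(2)/2
 v(a) = log(-1/(C1 + sqrt(3)*a))/2 - log(2)/2


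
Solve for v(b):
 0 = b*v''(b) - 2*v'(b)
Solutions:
 v(b) = C1 + C2*b^3


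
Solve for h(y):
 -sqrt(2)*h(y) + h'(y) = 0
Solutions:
 h(y) = C1*exp(sqrt(2)*y)


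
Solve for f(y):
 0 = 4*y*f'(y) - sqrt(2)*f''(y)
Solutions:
 f(y) = C1 + C2*erfi(2^(1/4)*y)


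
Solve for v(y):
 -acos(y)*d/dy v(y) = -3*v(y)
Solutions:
 v(y) = C1*exp(3*Integral(1/acos(y), y))


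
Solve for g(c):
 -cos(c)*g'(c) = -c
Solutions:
 g(c) = C1 + Integral(c/cos(c), c)


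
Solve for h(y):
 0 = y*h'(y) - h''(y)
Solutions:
 h(y) = C1 + C2*erfi(sqrt(2)*y/2)


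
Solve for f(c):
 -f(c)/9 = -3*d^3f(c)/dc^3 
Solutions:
 f(c) = C3*exp(c/3) + (C1*sin(sqrt(3)*c/6) + C2*cos(sqrt(3)*c/6))*exp(-c/6)


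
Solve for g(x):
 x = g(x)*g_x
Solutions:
 g(x) = -sqrt(C1 + x^2)
 g(x) = sqrt(C1 + x^2)


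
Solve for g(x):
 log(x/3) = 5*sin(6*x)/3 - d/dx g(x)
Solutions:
 g(x) = C1 - x*log(x) + x + x*log(3) - 5*cos(6*x)/18


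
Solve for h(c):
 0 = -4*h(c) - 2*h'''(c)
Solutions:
 h(c) = C3*exp(-2^(1/3)*c) + (C1*sin(2^(1/3)*sqrt(3)*c/2) + C2*cos(2^(1/3)*sqrt(3)*c/2))*exp(2^(1/3)*c/2)


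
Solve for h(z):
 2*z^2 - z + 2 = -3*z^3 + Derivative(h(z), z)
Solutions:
 h(z) = C1 + 3*z^4/4 + 2*z^3/3 - z^2/2 + 2*z


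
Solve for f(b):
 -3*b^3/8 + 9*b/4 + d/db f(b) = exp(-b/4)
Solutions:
 f(b) = C1 + 3*b^4/32 - 9*b^2/8 - 4*exp(-b/4)


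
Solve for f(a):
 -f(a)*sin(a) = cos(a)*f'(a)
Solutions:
 f(a) = C1*cos(a)


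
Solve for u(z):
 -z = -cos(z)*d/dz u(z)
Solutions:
 u(z) = C1 + Integral(z/cos(z), z)


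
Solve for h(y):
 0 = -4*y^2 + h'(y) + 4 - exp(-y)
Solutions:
 h(y) = C1 + 4*y^3/3 - 4*y - exp(-y)


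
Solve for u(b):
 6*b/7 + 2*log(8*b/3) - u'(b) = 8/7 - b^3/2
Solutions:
 u(b) = C1 + b^4/8 + 3*b^2/7 + 2*b*log(b) - 22*b/7 - 2*b*log(3) + 6*b*log(2)


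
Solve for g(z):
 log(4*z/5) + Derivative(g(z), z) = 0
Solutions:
 g(z) = C1 - z*log(z) + z*log(5/4) + z


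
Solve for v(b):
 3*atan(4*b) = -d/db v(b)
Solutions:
 v(b) = C1 - 3*b*atan(4*b) + 3*log(16*b^2 + 1)/8


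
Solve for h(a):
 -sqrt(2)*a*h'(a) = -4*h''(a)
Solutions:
 h(a) = C1 + C2*erfi(2^(3/4)*a/4)


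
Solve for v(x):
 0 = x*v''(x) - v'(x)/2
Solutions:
 v(x) = C1 + C2*x^(3/2)


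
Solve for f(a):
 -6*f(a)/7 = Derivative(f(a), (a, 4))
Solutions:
 f(a) = (C1*sin(14^(3/4)*3^(1/4)*a/14) + C2*cos(14^(3/4)*3^(1/4)*a/14))*exp(-14^(3/4)*3^(1/4)*a/14) + (C3*sin(14^(3/4)*3^(1/4)*a/14) + C4*cos(14^(3/4)*3^(1/4)*a/14))*exp(14^(3/4)*3^(1/4)*a/14)


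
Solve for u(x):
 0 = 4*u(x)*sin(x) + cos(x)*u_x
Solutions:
 u(x) = C1*cos(x)^4


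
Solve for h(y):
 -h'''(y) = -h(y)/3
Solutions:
 h(y) = C3*exp(3^(2/3)*y/3) + (C1*sin(3^(1/6)*y/2) + C2*cos(3^(1/6)*y/2))*exp(-3^(2/3)*y/6)


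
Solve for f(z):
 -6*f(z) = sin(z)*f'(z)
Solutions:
 f(z) = C1*(cos(z)^3 + 3*cos(z)^2 + 3*cos(z) + 1)/(cos(z)^3 - 3*cos(z)^2 + 3*cos(z) - 1)


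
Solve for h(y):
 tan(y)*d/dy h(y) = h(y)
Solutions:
 h(y) = C1*sin(y)


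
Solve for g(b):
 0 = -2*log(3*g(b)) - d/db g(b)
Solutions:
 Integral(1/(log(_y) + log(3)), (_y, g(b)))/2 = C1 - b


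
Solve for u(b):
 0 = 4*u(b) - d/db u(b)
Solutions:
 u(b) = C1*exp(4*b)


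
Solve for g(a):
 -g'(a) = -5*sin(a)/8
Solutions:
 g(a) = C1 - 5*cos(a)/8


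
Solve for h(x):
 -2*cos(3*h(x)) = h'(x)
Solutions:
 h(x) = -asin((C1 + exp(12*x))/(C1 - exp(12*x)))/3 + pi/3
 h(x) = asin((C1 + exp(12*x))/(C1 - exp(12*x)))/3


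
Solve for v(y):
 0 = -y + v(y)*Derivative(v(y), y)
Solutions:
 v(y) = -sqrt(C1 + y^2)
 v(y) = sqrt(C1 + y^2)


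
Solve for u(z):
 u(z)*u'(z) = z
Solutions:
 u(z) = -sqrt(C1 + z^2)
 u(z) = sqrt(C1 + z^2)


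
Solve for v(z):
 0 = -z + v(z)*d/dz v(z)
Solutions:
 v(z) = -sqrt(C1 + z^2)
 v(z) = sqrt(C1 + z^2)


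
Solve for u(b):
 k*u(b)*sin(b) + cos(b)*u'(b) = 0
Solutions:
 u(b) = C1*exp(k*log(cos(b)))


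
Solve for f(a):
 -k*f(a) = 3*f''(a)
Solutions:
 f(a) = C1*exp(-sqrt(3)*a*sqrt(-k)/3) + C2*exp(sqrt(3)*a*sqrt(-k)/3)


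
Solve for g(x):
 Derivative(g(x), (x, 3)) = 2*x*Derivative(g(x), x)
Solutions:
 g(x) = C1 + Integral(C2*airyai(2^(1/3)*x) + C3*airybi(2^(1/3)*x), x)


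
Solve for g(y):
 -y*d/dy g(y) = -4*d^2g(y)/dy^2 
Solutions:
 g(y) = C1 + C2*erfi(sqrt(2)*y/4)


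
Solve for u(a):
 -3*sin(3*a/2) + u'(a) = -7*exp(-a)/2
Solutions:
 u(a) = C1 - 2*cos(3*a/2) + 7*exp(-a)/2


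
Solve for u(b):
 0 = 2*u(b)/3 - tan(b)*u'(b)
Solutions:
 u(b) = C1*sin(b)^(2/3)


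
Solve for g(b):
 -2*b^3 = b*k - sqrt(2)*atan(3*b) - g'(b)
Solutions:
 g(b) = C1 + b^4/2 + b^2*k/2 - sqrt(2)*(b*atan(3*b) - log(9*b^2 + 1)/6)


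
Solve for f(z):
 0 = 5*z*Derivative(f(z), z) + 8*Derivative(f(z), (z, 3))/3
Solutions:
 f(z) = C1 + Integral(C2*airyai(-15^(1/3)*z/2) + C3*airybi(-15^(1/3)*z/2), z)


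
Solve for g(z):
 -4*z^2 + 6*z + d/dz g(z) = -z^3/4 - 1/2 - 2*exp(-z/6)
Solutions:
 g(z) = C1 - z^4/16 + 4*z^3/3 - 3*z^2 - z/2 + 12*exp(-z/6)


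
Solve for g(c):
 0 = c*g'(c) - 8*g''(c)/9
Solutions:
 g(c) = C1 + C2*erfi(3*c/4)


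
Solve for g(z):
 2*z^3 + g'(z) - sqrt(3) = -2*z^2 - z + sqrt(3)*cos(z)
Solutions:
 g(z) = C1 - z^4/2 - 2*z^3/3 - z^2/2 + sqrt(3)*z + sqrt(3)*sin(z)


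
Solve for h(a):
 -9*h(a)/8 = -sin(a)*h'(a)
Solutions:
 h(a) = C1*(cos(a) - 1)^(9/16)/(cos(a) + 1)^(9/16)


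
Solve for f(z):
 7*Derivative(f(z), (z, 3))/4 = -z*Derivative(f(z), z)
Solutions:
 f(z) = C1 + Integral(C2*airyai(-14^(2/3)*z/7) + C3*airybi(-14^(2/3)*z/7), z)


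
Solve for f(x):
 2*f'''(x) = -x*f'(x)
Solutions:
 f(x) = C1 + Integral(C2*airyai(-2^(2/3)*x/2) + C3*airybi(-2^(2/3)*x/2), x)


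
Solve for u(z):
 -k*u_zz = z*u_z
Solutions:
 u(z) = C1 + C2*sqrt(k)*erf(sqrt(2)*z*sqrt(1/k)/2)


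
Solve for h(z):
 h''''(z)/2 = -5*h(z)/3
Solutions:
 h(z) = (C1*sin(5^(1/4)*6^(3/4)*z/6) + C2*cos(5^(1/4)*6^(3/4)*z/6))*exp(-5^(1/4)*6^(3/4)*z/6) + (C3*sin(5^(1/4)*6^(3/4)*z/6) + C4*cos(5^(1/4)*6^(3/4)*z/6))*exp(5^(1/4)*6^(3/4)*z/6)


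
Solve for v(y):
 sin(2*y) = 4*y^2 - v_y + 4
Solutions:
 v(y) = C1 + 4*y^3/3 + 4*y + cos(2*y)/2


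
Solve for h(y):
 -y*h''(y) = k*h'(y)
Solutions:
 h(y) = C1 + y^(1 - re(k))*(C2*sin(log(y)*Abs(im(k))) + C3*cos(log(y)*im(k)))


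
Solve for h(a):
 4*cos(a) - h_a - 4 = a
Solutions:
 h(a) = C1 - a^2/2 - 4*a + 4*sin(a)


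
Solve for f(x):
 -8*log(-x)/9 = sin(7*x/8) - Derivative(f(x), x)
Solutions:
 f(x) = C1 + 8*x*log(-x)/9 - 8*x/9 - 8*cos(7*x/8)/7


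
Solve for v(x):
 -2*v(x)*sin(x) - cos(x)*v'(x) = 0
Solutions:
 v(x) = C1*cos(x)^2


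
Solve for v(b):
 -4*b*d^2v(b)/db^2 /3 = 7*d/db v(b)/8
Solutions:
 v(b) = C1 + C2*b^(11/32)


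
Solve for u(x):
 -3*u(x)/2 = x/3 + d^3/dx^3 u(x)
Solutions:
 u(x) = C3*exp(-2^(2/3)*3^(1/3)*x/2) - 2*x/9 + (C1*sin(2^(2/3)*3^(5/6)*x/4) + C2*cos(2^(2/3)*3^(5/6)*x/4))*exp(2^(2/3)*3^(1/3)*x/4)


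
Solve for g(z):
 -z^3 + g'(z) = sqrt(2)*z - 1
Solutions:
 g(z) = C1 + z^4/4 + sqrt(2)*z^2/2 - z


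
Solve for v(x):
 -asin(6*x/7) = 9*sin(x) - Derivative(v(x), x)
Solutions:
 v(x) = C1 + x*asin(6*x/7) + sqrt(49 - 36*x^2)/6 - 9*cos(x)


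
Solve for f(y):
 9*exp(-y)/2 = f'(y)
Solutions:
 f(y) = C1 - 9*exp(-y)/2


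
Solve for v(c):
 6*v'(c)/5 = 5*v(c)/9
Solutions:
 v(c) = C1*exp(25*c/54)


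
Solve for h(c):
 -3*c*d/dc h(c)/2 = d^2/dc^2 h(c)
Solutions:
 h(c) = C1 + C2*erf(sqrt(3)*c/2)


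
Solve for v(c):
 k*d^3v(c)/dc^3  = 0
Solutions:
 v(c) = C1 + C2*c + C3*c^2


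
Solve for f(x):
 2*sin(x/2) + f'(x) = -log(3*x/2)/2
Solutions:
 f(x) = C1 - x*log(x)/2 - x*log(3) + x/2 + x*log(6)/2 + 4*cos(x/2)


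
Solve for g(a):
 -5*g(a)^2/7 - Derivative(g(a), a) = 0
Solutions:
 g(a) = 7/(C1 + 5*a)


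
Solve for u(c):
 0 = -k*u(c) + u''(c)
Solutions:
 u(c) = C1*exp(-c*sqrt(k)) + C2*exp(c*sqrt(k))


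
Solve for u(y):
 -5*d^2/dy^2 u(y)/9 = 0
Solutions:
 u(y) = C1 + C2*y


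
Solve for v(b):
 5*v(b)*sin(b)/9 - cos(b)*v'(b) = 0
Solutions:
 v(b) = C1/cos(b)^(5/9)


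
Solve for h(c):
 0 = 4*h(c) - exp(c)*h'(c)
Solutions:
 h(c) = C1*exp(-4*exp(-c))


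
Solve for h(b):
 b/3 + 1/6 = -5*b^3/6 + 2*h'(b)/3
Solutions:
 h(b) = C1 + 5*b^4/16 + b^2/4 + b/4


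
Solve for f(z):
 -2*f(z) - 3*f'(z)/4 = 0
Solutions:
 f(z) = C1*exp(-8*z/3)


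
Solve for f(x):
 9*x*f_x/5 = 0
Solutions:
 f(x) = C1


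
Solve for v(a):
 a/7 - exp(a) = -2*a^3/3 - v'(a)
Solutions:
 v(a) = C1 - a^4/6 - a^2/14 + exp(a)


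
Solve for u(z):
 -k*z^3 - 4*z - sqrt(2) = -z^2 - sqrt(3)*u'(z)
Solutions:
 u(z) = C1 + sqrt(3)*k*z^4/12 - sqrt(3)*z^3/9 + 2*sqrt(3)*z^2/3 + sqrt(6)*z/3


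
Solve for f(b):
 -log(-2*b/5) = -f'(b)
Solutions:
 f(b) = C1 + b*log(-b) + b*(-log(5) - 1 + log(2))


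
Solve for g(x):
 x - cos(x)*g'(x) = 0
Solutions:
 g(x) = C1 + Integral(x/cos(x), x)


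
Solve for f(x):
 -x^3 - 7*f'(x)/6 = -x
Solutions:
 f(x) = C1 - 3*x^4/14 + 3*x^2/7


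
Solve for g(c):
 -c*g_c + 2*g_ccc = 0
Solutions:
 g(c) = C1 + Integral(C2*airyai(2^(2/3)*c/2) + C3*airybi(2^(2/3)*c/2), c)


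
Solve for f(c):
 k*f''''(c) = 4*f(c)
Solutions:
 f(c) = C1*exp(-sqrt(2)*c*(1/k)^(1/4)) + C2*exp(sqrt(2)*c*(1/k)^(1/4)) + C3*exp(-sqrt(2)*I*c*(1/k)^(1/4)) + C4*exp(sqrt(2)*I*c*(1/k)^(1/4))


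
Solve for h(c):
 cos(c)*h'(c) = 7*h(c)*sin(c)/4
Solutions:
 h(c) = C1/cos(c)^(7/4)


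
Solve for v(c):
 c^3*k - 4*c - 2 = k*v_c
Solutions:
 v(c) = C1 + c^4/4 - 2*c^2/k - 2*c/k


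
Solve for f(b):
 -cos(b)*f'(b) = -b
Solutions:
 f(b) = C1 + Integral(b/cos(b), b)


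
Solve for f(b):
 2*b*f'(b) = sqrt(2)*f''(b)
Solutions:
 f(b) = C1 + C2*erfi(2^(3/4)*b/2)


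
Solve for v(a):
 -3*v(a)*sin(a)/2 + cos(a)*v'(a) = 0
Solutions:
 v(a) = C1/cos(a)^(3/2)


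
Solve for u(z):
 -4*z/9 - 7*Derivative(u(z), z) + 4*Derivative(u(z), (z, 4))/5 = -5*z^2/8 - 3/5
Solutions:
 u(z) = C1 + C4*exp(70^(1/3)*z/2) + 5*z^3/168 - 2*z^2/63 + 3*z/35 + (C2*sin(sqrt(3)*70^(1/3)*z/4) + C3*cos(sqrt(3)*70^(1/3)*z/4))*exp(-70^(1/3)*z/4)


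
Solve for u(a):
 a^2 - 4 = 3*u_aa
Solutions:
 u(a) = C1 + C2*a + a^4/36 - 2*a^2/3


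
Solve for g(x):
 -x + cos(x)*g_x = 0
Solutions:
 g(x) = C1 + Integral(x/cos(x), x)


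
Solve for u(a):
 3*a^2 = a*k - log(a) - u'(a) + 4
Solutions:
 u(a) = C1 - a^3 + a^2*k/2 - a*log(a) + 5*a


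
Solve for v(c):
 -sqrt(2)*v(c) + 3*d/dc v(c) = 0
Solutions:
 v(c) = C1*exp(sqrt(2)*c/3)


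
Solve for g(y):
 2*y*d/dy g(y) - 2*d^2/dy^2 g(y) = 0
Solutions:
 g(y) = C1 + C2*erfi(sqrt(2)*y/2)


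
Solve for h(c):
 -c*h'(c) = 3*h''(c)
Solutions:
 h(c) = C1 + C2*erf(sqrt(6)*c/6)


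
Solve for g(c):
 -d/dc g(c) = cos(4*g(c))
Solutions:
 g(c) = -asin((C1 + exp(8*c))/(C1 - exp(8*c)))/4 + pi/4
 g(c) = asin((C1 + exp(8*c))/(C1 - exp(8*c)))/4


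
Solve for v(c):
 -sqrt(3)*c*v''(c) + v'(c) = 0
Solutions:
 v(c) = C1 + C2*c^(sqrt(3)/3 + 1)


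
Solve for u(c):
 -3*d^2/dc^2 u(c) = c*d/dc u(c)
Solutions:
 u(c) = C1 + C2*erf(sqrt(6)*c/6)


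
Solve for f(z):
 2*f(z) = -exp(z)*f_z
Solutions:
 f(z) = C1*exp(2*exp(-z))


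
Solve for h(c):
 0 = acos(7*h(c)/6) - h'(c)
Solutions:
 Integral(1/acos(7*_y/6), (_y, h(c))) = C1 + c


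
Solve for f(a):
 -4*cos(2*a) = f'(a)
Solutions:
 f(a) = C1 - 2*sin(2*a)


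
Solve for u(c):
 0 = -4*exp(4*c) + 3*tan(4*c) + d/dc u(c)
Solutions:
 u(c) = C1 + exp(4*c) + 3*log(cos(4*c))/4


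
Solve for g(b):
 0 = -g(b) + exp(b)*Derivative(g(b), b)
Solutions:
 g(b) = C1*exp(-exp(-b))


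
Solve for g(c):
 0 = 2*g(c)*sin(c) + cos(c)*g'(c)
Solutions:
 g(c) = C1*cos(c)^2


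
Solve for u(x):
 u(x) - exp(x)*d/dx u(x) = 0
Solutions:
 u(x) = C1*exp(-exp(-x))


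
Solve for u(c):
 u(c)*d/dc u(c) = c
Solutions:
 u(c) = -sqrt(C1 + c^2)
 u(c) = sqrt(C1 + c^2)


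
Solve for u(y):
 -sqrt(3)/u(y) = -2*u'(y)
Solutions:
 u(y) = -sqrt(C1 + sqrt(3)*y)
 u(y) = sqrt(C1 + sqrt(3)*y)


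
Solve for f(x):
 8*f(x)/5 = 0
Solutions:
 f(x) = 0


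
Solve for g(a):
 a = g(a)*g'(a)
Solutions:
 g(a) = -sqrt(C1 + a^2)
 g(a) = sqrt(C1 + a^2)


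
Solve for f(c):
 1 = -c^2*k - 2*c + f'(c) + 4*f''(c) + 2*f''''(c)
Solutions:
 f(c) = C1 + C2*exp(-6^(1/3)*c*(-(9 + sqrt(465))^(1/3) + 4*6^(1/3)/(9 + sqrt(465))^(1/3))/12)*sin(2^(1/3)*3^(1/6)*c*(2^(1/3)/(9 + sqrt(465))^(1/3) + 3^(2/3)*(9 + sqrt(465))^(1/3)/12)) + C3*exp(-6^(1/3)*c*(-(9 + sqrt(465))^(1/3) + 4*6^(1/3)/(9 + sqrt(465))^(1/3))/12)*cos(2^(1/3)*3^(1/6)*c*(2^(1/3)/(9 + sqrt(465))^(1/3) + 3^(2/3)*(9 + sqrt(465))^(1/3)/12)) + C4*exp(6^(1/3)*c*(-(9 + sqrt(465))^(1/3) + 4*6^(1/3)/(9 + sqrt(465))^(1/3))/6) + c^3*k/3 - 4*c^2*k + c^2 + 32*c*k - 7*c


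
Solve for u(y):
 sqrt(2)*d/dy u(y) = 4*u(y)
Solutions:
 u(y) = C1*exp(2*sqrt(2)*y)


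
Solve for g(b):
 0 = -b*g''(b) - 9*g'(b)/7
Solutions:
 g(b) = C1 + C2/b^(2/7)


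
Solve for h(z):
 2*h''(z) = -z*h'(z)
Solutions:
 h(z) = C1 + C2*erf(z/2)


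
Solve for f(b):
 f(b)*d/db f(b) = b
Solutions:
 f(b) = -sqrt(C1 + b^2)
 f(b) = sqrt(C1 + b^2)


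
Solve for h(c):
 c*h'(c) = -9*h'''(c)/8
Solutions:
 h(c) = C1 + Integral(C2*airyai(-2*3^(1/3)*c/3) + C3*airybi(-2*3^(1/3)*c/3), c)


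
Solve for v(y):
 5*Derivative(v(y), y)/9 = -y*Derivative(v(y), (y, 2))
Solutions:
 v(y) = C1 + C2*y^(4/9)


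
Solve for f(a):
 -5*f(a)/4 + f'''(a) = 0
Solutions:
 f(a) = C3*exp(10^(1/3)*a/2) + (C1*sin(10^(1/3)*sqrt(3)*a/4) + C2*cos(10^(1/3)*sqrt(3)*a/4))*exp(-10^(1/3)*a/4)


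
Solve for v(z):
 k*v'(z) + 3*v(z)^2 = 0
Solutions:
 v(z) = k/(C1*k + 3*z)


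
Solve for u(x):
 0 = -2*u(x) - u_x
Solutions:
 u(x) = C1*exp(-2*x)


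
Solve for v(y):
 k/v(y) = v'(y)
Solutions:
 v(y) = -sqrt(C1 + 2*k*y)
 v(y) = sqrt(C1 + 2*k*y)


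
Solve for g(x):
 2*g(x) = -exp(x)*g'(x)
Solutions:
 g(x) = C1*exp(2*exp(-x))


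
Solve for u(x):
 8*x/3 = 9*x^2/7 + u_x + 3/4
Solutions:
 u(x) = C1 - 3*x^3/7 + 4*x^2/3 - 3*x/4


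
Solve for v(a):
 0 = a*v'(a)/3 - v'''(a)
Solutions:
 v(a) = C1 + Integral(C2*airyai(3^(2/3)*a/3) + C3*airybi(3^(2/3)*a/3), a)


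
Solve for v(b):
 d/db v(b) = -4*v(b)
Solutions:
 v(b) = C1*exp(-4*b)


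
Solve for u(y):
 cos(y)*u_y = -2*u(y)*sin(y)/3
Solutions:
 u(y) = C1*cos(y)^(2/3)


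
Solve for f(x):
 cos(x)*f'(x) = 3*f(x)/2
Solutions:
 f(x) = C1*(sin(x) + 1)^(3/4)/(sin(x) - 1)^(3/4)


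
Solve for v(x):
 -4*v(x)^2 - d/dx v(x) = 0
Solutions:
 v(x) = 1/(C1 + 4*x)


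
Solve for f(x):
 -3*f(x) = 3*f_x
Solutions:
 f(x) = C1*exp(-x)


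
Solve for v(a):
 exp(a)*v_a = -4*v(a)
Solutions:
 v(a) = C1*exp(4*exp(-a))


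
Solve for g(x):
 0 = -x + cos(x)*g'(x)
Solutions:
 g(x) = C1 + Integral(x/cos(x), x)


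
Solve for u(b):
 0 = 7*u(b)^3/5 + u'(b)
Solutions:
 u(b) = -sqrt(10)*sqrt(-1/(C1 - 7*b))/2
 u(b) = sqrt(10)*sqrt(-1/(C1 - 7*b))/2


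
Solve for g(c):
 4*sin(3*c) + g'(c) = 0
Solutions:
 g(c) = C1 + 4*cos(3*c)/3


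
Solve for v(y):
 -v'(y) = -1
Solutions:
 v(y) = C1 + y


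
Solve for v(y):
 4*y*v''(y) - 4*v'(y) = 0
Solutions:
 v(y) = C1 + C2*y^2


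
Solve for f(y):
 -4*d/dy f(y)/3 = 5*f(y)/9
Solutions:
 f(y) = C1*exp(-5*y/12)


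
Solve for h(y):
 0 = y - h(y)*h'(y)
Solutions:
 h(y) = -sqrt(C1 + y^2)
 h(y) = sqrt(C1 + y^2)


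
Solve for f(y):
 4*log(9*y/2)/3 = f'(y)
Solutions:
 f(y) = C1 + 4*y*log(y)/3 - 4*y/3 - 4*y*log(2)/3 + 8*y*log(3)/3


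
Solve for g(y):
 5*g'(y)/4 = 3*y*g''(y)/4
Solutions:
 g(y) = C1 + C2*y^(8/3)


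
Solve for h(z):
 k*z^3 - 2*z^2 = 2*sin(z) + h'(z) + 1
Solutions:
 h(z) = C1 + k*z^4/4 - 2*z^3/3 - z + 2*cos(z)


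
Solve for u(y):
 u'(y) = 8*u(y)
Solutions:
 u(y) = C1*exp(8*y)


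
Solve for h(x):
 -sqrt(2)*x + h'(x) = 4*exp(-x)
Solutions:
 h(x) = C1 + sqrt(2)*x^2/2 - 4*exp(-x)


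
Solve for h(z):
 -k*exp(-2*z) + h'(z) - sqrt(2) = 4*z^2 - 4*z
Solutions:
 h(z) = C1 - k*exp(-2*z)/2 + 4*z^3/3 - 2*z^2 + sqrt(2)*z


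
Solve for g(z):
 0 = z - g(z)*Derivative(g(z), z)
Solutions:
 g(z) = -sqrt(C1 + z^2)
 g(z) = sqrt(C1 + z^2)


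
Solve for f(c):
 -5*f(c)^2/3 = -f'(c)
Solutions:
 f(c) = -3/(C1 + 5*c)


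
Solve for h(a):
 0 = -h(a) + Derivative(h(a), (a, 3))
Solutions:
 h(a) = C3*exp(a) + (C1*sin(sqrt(3)*a/2) + C2*cos(sqrt(3)*a/2))*exp(-a/2)


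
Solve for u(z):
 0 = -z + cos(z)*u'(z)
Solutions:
 u(z) = C1 + Integral(z/cos(z), z)


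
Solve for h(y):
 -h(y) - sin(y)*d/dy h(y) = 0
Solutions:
 h(y) = C1*sqrt(cos(y) + 1)/sqrt(cos(y) - 1)


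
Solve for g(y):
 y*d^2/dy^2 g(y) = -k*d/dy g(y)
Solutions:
 g(y) = C1 + y^(1 - re(k))*(C2*sin(log(y)*Abs(im(k))) + C3*cos(log(y)*im(k)))


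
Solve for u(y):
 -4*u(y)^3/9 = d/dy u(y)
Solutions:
 u(y) = -3*sqrt(2)*sqrt(-1/(C1 - 4*y))/2
 u(y) = 3*sqrt(2)*sqrt(-1/(C1 - 4*y))/2


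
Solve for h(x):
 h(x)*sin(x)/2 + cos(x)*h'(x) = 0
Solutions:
 h(x) = C1*sqrt(cos(x))


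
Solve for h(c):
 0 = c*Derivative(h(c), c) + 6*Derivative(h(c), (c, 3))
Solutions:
 h(c) = C1 + Integral(C2*airyai(-6^(2/3)*c/6) + C3*airybi(-6^(2/3)*c/6), c)


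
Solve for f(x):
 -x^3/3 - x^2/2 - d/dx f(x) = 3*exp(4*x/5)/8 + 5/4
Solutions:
 f(x) = C1 - x^4/12 - x^3/6 - 5*x/4 - 15*exp(4*x/5)/32


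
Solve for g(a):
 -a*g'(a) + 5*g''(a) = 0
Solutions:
 g(a) = C1 + C2*erfi(sqrt(10)*a/10)


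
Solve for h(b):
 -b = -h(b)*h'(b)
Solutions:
 h(b) = -sqrt(C1 + b^2)
 h(b) = sqrt(C1 + b^2)


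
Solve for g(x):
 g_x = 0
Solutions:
 g(x) = C1


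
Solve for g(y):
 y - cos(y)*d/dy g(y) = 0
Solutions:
 g(y) = C1 + Integral(y/cos(y), y)


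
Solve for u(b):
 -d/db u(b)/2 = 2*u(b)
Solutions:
 u(b) = C1*exp(-4*b)


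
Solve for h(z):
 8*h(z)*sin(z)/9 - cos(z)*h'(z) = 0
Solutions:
 h(z) = C1/cos(z)^(8/9)


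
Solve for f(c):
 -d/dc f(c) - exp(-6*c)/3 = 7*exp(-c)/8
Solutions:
 f(c) = C1 + 7*exp(-c)/8 + exp(-6*c)/18


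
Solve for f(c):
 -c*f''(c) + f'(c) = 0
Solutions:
 f(c) = C1 + C2*c^2


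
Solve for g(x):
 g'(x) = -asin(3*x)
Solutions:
 g(x) = C1 - x*asin(3*x) - sqrt(1 - 9*x^2)/3


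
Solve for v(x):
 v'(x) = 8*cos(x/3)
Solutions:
 v(x) = C1 + 24*sin(x/3)


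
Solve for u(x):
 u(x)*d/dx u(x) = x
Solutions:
 u(x) = -sqrt(C1 + x^2)
 u(x) = sqrt(C1 + x^2)


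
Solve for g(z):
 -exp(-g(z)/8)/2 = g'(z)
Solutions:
 g(z) = 8*log(C1 - z/16)


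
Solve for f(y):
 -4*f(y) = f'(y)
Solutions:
 f(y) = C1*exp(-4*y)


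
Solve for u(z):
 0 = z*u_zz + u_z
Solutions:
 u(z) = C1 + C2*log(z)


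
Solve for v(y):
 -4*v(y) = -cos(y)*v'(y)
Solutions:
 v(y) = C1*(sin(y)^2 + 2*sin(y) + 1)/(sin(y)^2 - 2*sin(y) + 1)


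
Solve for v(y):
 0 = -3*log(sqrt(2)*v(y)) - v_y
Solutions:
 2*Integral(1/(2*log(_y) + log(2)), (_y, v(y)))/3 = C1 - y


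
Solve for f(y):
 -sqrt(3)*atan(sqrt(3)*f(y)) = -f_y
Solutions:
 Integral(1/atan(sqrt(3)*_y), (_y, f(y))) = C1 + sqrt(3)*y


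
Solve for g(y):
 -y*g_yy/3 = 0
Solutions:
 g(y) = C1 + C2*y


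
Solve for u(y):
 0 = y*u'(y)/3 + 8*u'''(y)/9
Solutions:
 u(y) = C1 + Integral(C2*airyai(-3^(1/3)*y/2) + C3*airybi(-3^(1/3)*y/2), y)


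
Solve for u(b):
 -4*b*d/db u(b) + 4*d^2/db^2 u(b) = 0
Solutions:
 u(b) = C1 + C2*erfi(sqrt(2)*b/2)


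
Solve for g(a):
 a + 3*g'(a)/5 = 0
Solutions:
 g(a) = C1 - 5*a^2/6


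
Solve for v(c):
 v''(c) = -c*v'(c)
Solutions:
 v(c) = C1 + C2*erf(sqrt(2)*c/2)


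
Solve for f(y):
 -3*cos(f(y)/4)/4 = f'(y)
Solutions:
 3*y/4 - 2*log(sin(f(y)/4) - 1) + 2*log(sin(f(y)/4) + 1) = C1


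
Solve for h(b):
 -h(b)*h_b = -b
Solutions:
 h(b) = -sqrt(C1 + b^2)
 h(b) = sqrt(C1 + b^2)


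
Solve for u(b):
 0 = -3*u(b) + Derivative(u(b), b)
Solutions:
 u(b) = C1*exp(3*b)


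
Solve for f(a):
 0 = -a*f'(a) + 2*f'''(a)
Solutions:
 f(a) = C1 + Integral(C2*airyai(2^(2/3)*a/2) + C3*airybi(2^(2/3)*a/2), a)
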